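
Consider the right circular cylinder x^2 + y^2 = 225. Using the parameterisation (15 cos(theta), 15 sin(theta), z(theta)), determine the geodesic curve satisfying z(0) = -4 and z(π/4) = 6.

Parameterise the cylinder of radius R = 15 as
    r(θ) = (15 cos θ, 15 sin θ, z(θ)).
The arc-length element is
    ds = sqrt(225 + (dz/dθ)^2) dθ,
so the Lagrangian is L = sqrt(225 + z'^2).
L depends on z' only, not on z or θ, so ∂L/∂z = 0 and
    ∂L/∂z' = z' / sqrt(225 + z'^2).
The Euler-Lagrange equation gives
    d/dθ( z' / sqrt(225 + z'^2) ) = 0,
so z' is constant. Integrating once:
    z(θ) = a θ + b,
a helix on the cylinder (a straight line when the cylinder is unrolled). The constants a, b are determined by the endpoint conditions.
With endpoint conditions z(0) = -4 and z(π/4) = 6: from z(0) = b we get b = -4, and a·π/4 + -4 = 6 gives a = 40/π, so
    z(θ) = (40/π) θ − 4.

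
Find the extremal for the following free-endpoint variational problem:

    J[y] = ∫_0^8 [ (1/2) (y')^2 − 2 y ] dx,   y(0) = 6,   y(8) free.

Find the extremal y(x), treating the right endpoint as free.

The Lagrangian L = (1/2) (y')^2 − 2 y gives
    ∂L/∂y = −2,   ∂L/∂y' = y'.
Euler-Lagrange: d/dx(y') − (−2) = 0, i.e. y'' + 2 = 0, so
    y(x) = −(2/2) x^2 + C1 x + C2.
Fixed left endpoint y(0) = 6 ⇒ C2 = 6.
The right endpoint x = 8 is free, so the natural (transversality) condition is ∂L/∂y' |_{x=8} = 0, i.e. y'(8) = 0.
Compute y'(x) = −2 x + C1, so y'(8) = −16 + C1 = 0 ⇒ C1 = 16.
Therefore the extremal is
    y(x) = −x^2 + 16 x + 6.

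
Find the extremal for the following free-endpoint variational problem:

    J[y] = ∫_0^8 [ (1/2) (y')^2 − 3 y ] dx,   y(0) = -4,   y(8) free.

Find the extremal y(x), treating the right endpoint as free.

The Lagrangian L = (1/2) (y')^2 − 3 y gives
    ∂L/∂y = −3,   ∂L/∂y' = y'.
Euler-Lagrange: d/dx(y') − (−3) = 0, i.e. y'' + 3 = 0, so
    y(x) = −(3/2) x^2 + C1 x + C2.
Fixed left endpoint y(0) = -4 ⇒ C2 = -4.
The right endpoint x = 8 is free, so the natural (transversality) condition is ∂L/∂y' |_{x=8} = 0, i.e. y'(8) = 0.
Compute y'(x) = −3 x + C1, so y'(8) = −24 + C1 = 0 ⇒ C1 = 24.
Therefore the extremal is
    y(x) = −(3/2) x^2 + 24 x − 4.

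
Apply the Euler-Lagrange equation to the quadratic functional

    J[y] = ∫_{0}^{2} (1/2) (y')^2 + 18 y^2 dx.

The Lagrangian is L = (1/2) (y')^2 + 18 y^2.
Compute ∂L/∂y = 36y, ∂L/∂y' = y'.
The Euler-Lagrange equation d/dx(∂L/∂y') − ∂L/∂y = 0 reduces to
    y'' − 36 y = 0.
Its general solution is
    y(x) = A e^(6x) + B e^(−6x),
with A, B fixed by the endpoint conditions.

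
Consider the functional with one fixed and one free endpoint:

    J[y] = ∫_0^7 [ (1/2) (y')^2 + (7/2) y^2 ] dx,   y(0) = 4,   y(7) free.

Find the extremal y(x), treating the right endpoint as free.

The Lagrangian L = (1/2) (y')^2 + (7/2) y^2 gives
    ∂L/∂y = 7 y,   ∂L/∂y' = y'.
Euler-Lagrange: y'' − 7 y = 0.
With k = sqrt(7), the general solution is
    y(x) = A cosh(sqrt(7) x) + B sinh(sqrt(7) x).
Fixed left endpoint y(0) = 4 ⇒ A = 4.
The right endpoint x = 7 is free, so the natural (transversality) condition is ∂L/∂y' |_{x=7} = 0, i.e. y'(7) = 0.
Compute y'(x) = A k sinh(k x) + B k cosh(k x), so
    y'(7) = A k sinh(k·7) + B k cosh(k·7) = 0
    ⇒ B = −A tanh(k·7) = − 4 tanh(sqrt(7)·7).
Therefore the extremal is
    y(x) = 4 cosh(sqrt(7) x) − 4 tanh(sqrt(7)·7) sinh(sqrt(7) x).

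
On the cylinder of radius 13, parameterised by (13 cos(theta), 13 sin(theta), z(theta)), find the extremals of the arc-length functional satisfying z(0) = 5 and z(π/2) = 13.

Parameterise the cylinder of radius R = 13 as
    r(θ) = (13 cos θ, 13 sin θ, z(θ)).
The arc-length element is
    ds = sqrt(169 + (dz/dθ)^2) dθ,
so the Lagrangian is L = sqrt(169 + z'^2).
L depends on z' only, not on z or θ, so ∂L/∂z = 0 and
    ∂L/∂z' = z' / sqrt(169 + z'^2).
The Euler-Lagrange equation gives
    d/dθ( z' / sqrt(169 + z'^2) ) = 0,
so z' is constant. Integrating once:
    z(θ) = a θ + b,
a helix on the cylinder (a straight line when the cylinder is unrolled). The constants a, b are determined by the endpoint conditions.
With endpoint conditions z(0) = 5 and z(π/2) = 13: from z(0) = b we get b = 5, and a·π/2 + 5 = 13 gives a = 16/π, so
    z(θ) = (16/π) θ + 5.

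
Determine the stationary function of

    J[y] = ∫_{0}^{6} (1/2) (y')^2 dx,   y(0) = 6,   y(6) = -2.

The Lagrangian is L = (1/2) (y')^2.
Compute ∂L/∂y = 0, ∂L/∂y' = y'.
The Euler-Lagrange equation d/dx(∂L/∂y') − ∂L/∂y = 0 reduces to
    y'' = 0.
Its general solution is
    y(x) = A x + B,
with A, B fixed by the endpoint conditions.
Applying the endpoint conditions y(0) = 6 and y(6) = -2: solve A·0 + B = 6 and A·6 + B = -2. Subtracting gives A(6 − 0) = -2 − 6, so A = -4/3, and B = 6 − A·0 = 6. Therefore
    y(x) = (-4/3) x + 6.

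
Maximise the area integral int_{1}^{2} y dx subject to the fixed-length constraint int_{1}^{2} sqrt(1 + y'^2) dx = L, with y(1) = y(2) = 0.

Set up the augmented Lagrangian using a multiplier λ for the length constraint:
    F(y, y') = y − λ sqrt(1 + y'^2).
F has no explicit x dependence, so the Beltrami identity yields a first integral
    F − y' ∂F/∂y' = C.
Compute ∂F/∂y' = −λ y' / sqrt(1 + y'^2). Then
    y − λ sqrt(1 + y'^2) + λ y'^2 / sqrt(1 + y'^2) = C
    ⇒  y − λ / sqrt(1 + y'^2) = C.
Solving for y' and integrating gives
    (x − a)^2 + (y − b)^2 = λ^2,
a circular arc of radius λ. The constants a, b are determined by the endpoint conditions y(1) = y(2) = 0, and λ is fixed implicitly by the length constraint
    ∫_{1}^{2} sqrt(1 + y'^2) dx = L.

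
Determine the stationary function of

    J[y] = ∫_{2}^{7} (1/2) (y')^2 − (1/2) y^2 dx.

The Lagrangian is L = (1/2) (y')^2 − (1/2) y^2.
Compute ∂L/∂y = -y, ∂L/∂y' = y'.
The Euler-Lagrange equation d/dx(∂L/∂y') − ∂L/∂y = 0 reduces to
    y'' + y = 0.
Its general solution is
    y(x) = A sin(x) + B cos(x),
with A, B fixed by the endpoint conditions.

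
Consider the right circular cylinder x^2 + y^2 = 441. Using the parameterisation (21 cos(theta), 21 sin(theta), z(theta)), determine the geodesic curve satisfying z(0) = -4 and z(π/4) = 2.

Parameterise the cylinder of radius R = 21 as
    r(θ) = (21 cos θ, 21 sin θ, z(θ)).
The arc-length element is
    ds = sqrt(441 + (dz/dθ)^2) dθ,
so the Lagrangian is L = sqrt(441 + z'^2).
L depends on z' only, not on z or θ, so ∂L/∂z = 0 and
    ∂L/∂z' = z' / sqrt(441 + z'^2).
The Euler-Lagrange equation gives
    d/dθ( z' / sqrt(441 + z'^2) ) = 0,
so z' is constant. Integrating once:
    z(θ) = a θ + b,
a helix on the cylinder (a straight line when the cylinder is unrolled). The constants a, b are determined by the endpoint conditions.
With endpoint conditions z(0) = -4 and z(π/4) = 2: from z(0) = b we get b = -4, and a·π/4 + -4 = 2 gives a = 24/π, so
    z(θ) = (24/π) θ − 4.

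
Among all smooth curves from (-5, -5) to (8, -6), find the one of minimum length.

Arc-length functional: J[y] = ∫ sqrt(1 + (y')^2) dx.
Lagrangian L = sqrt(1 + (y')^2) has no explicit y dependence, so ∂L/∂y = 0 and the Euler-Lagrange equation gives
    d/dx( y' / sqrt(1 + (y')^2) ) = 0  ⇒  y' / sqrt(1 + (y')^2) = const.
Hence y' is constant, so y(x) is affine.
Fitting the endpoints (-5, -5) and (8, -6):
    slope m = ((-6) − (-5)) / (8 − (-5)) = -1/13,
    intercept c = (-5) − m·(-5) = -70/13.
Extremal: y(x) = (-1/13) x - 70/13.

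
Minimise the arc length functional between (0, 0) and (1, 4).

Arc-length functional: J[y] = ∫ sqrt(1 + (y')^2) dx.
Lagrangian L = sqrt(1 + (y')^2) has no explicit y dependence, so ∂L/∂y = 0 and the Euler-Lagrange equation gives
    d/dx( y' / sqrt(1 + (y')^2) ) = 0  ⇒  y' / sqrt(1 + (y')^2) = const.
Hence y' is constant, so y(x) is affine.
Fitting the endpoints (0, 0) and (1, 4):
    slope m = (4 − 0) / (1 − 0) = 4,
    intercept c = 0 − m·0 = 0.
Extremal: y(x) = 4 x.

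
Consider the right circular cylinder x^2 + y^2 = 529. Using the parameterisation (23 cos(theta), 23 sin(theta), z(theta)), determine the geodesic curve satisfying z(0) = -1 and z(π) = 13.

Parameterise the cylinder of radius R = 23 as
    r(θ) = (23 cos θ, 23 sin θ, z(θ)).
The arc-length element is
    ds = sqrt(529 + (dz/dθ)^2) dθ,
so the Lagrangian is L = sqrt(529 + z'^2).
L depends on z' only, not on z or θ, so ∂L/∂z = 0 and
    ∂L/∂z' = z' / sqrt(529 + z'^2).
The Euler-Lagrange equation gives
    d/dθ( z' / sqrt(529 + z'^2) ) = 0,
so z' is constant. Integrating once:
    z(θ) = a θ + b,
a helix on the cylinder (a straight line when the cylinder is unrolled). The constants a, b are determined by the endpoint conditions.
With endpoint conditions z(0) = -1 and z(π) = 13: from z(0) = b we get b = -1, and a·π + -1 = 13 gives a = 14/π, so
    z(θ) = (14/π) θ − 1.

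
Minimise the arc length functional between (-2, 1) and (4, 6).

Arc-length functional: J[y] = ∫ sqrt(1 + (y')^2) dx.
Lagrangian L = sqrt(1 + (y')^2) has no explicit y dependence, so ∂L/∂y = 0 and the Euler-Lagrange equation gives
    d/dx( y' / sqrt(1 + (y')^2) ) = 0  ⇒  y' / sqrt(1 + (y')^2) = const.
Hence y' is constant, so y(x) is affine.
Fitting the endpoints (-2, 1) and (4, 6):
    slope m = (6 − 1) / (4 − (-2)) = 5/6,
    intercept c = 1 − m·(-2) = 8/3.
Extremal: y(x) = (5/6) x + 8/3.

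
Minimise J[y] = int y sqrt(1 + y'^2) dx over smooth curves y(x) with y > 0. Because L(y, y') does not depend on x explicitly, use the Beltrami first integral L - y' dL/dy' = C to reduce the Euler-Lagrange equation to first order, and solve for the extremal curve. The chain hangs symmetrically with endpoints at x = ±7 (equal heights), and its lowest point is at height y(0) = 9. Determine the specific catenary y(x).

The Lagrangian L(y, y') = y sqrt(1 + y'^2) has no explicit x dependence, so the Beltrami identity applies:
    L − y' ∂L/∂y' = C.
Compute ∂L/∂y' = y · y' / sqrt(1 + y'^2). Then
    L − y' ∂L/∂y'
    = y sqrt(1 + y'^2) − y · y'^2 / sqrt(1 + y'^2)
    = y (1 + y'^2 − y'^2) / sqrt(1 + y'^2)
    = y / sqrt(1 + y'^2) = C.
Squaring gives y^2 = C^2 (1 + y'^2), i.e.
    y'^2 = y^2 / C^2 − 1.
Separating variables,
    dy / sqrt(y^2 − C^2) = dx / C,
and integrating gives arccosh(y / C) = (x − a)/C, so
    y(x) = C cosh((x − a)/C),
the catenary. The constants C and a are fixed by the two endpoint conditions (and, for the hanging-chain problem, the length constraint selects C).
Now fit the given data. The endpoints x = ±7 are symmetric at equal height, so the catenary is even about its minimum: a = 0 and y(x) = C cosh(x/C). The lowest point is y(0) = C cosh(0) = C, and we are told y(0) = 9, so C = 9. Therefore
    y(x) = 9 cosh(x/9),
and at the endpoints
    y(±7) = 9 cosh(7/9).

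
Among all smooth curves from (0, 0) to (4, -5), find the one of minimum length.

Arc-length functional: J[y] = ∫ sqrt(1 + (y')^2) dx.
Lagrangian L = sqrt(1 + (y')^2) has no explicit y dependence, so ∂L/∂y = 0 and the Euler-Lagrange equation gives
    d/dx( y' / sqrt(1 + (y')^2) ) = 0  ⇒  y' / sqrt(1 + (y')^2) = const.
Hence y' is constant, so y(x) is affine.
Fitting the endpoints (0, 0) and (4, -5):
    slope m = ((-5) − 0) / (4 − 0) = -5/4,
    intercept c = 0 − m·0 = 0.
Extremal: y(x) = (-5/4) x.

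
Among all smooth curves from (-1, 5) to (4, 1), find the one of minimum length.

Arc-length functional: J[y] = ∫ sqrt(1 + (y')^2) dx.
Lagrangian L = sqrt(1 + (y')^2) has no explicit y dependence, so ∂L/∂y = 0 and the Euler-Lagrange equation gives
    d/dx( y' / sqrt(1 + (y')^2) ) = 0  ⇒  y' / sqrt(1 + (y')^2) = const.
Hence y' is constant, so y(x) is affine.
Fitting the endpoints (-1, 5) and (4, 1):
    slope m = (1 − 5) / (4 − (-1)) = -4/5,
    intercept c = 5 − m·(-1) = 21/5.
Extremal: y(x) = (-4/5) x + 21/5.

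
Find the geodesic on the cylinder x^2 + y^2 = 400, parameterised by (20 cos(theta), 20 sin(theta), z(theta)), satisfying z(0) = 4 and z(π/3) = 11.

Parameterise the cylinder of radius R = 20 as
    r(θ) = (20 cos θ, 20 sin θ, z(θ)).
The arc-length element is
    ds = sqrt(400 + (dz/dθ)^2) dθ,
so the Lagrangian is L = sqrt(400 + z'^2).
L depends on z' only, not on z or θ, so ∂L/∂z = 0 and
    ∂L/∂z' = z' / sqrt(400 + z'^2).
The Euler-Lagrange equation gives
    d/dθ( z' / sqrt(400 + z'^2) ) = 0,
so z' is constant. Integrating once:
    z(θ) = a θ + b,
a helix on the cylinder (a straight line when the cylinder is unrolled). The constants a, b are determined by the endpoint conditions.
With endpoint conditions z(0) = 4 and z(π/3) = 11: from z(0) = b we get b = 4, and a·π/3 + 4 = 11 gives a = 21/π, so
    z(θ) = (21/π) θ + 4.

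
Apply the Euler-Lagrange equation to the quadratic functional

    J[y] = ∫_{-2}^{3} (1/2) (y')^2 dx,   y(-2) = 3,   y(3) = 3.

The Lagrangian is L = (1/2) (y')^2.
Compute ∂L/∂y = 0, ∂L/∂y' = y'.
The Euler-Lagrange equation d/dx(∂L/∂y') − ∂L/∂y = 0 reduces to
    y'' = 0.
Its general solution is
    y(x) = A x + B,
with A, B fixed by the endpoint conditions.
Applying the endpoint conditions y(-2) = 3 and y(3) = 3: solve A·-2 + B = 3 and A·3 + B = 3. Subtracting gives A(3 − -2) = 3 − 3, so A = 0, and B = 3 − A·-2 = 3. Therefore
    y(x) = 3.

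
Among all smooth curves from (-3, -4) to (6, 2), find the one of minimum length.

Arc-length functional: J[y] = ∫ sqrt(1 + (y')^2) dx.
Lagrangian L = sqrt(1 + (y')^2) has no explicit y dependence, so ∂L/∂y = 0 and the Euler-Lagrange equation gives
    d/dx( y' / sqrt(1 + (y')^2) ) = 0  ⇒  y' / sqrt(1 + (y')^2) = const.
Hence y' is constant, so y(x) is affine.
Fitting the endpoints (-3, -4) and (6, 2):
    slope m = (2 − (-4)) / (6 − (-3)) = 2/3,
    intercept c = (-4) − m·(-3) = -2.
Extremal: y(x) = (2/3) x - 2.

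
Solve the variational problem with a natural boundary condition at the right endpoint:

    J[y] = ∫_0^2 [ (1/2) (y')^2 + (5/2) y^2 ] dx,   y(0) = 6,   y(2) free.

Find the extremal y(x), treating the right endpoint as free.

The Lagrangian L = (1/2) (y')^2 + (5/2) y^2 gives
    ∂L/∂y = 5 y,   ∂L/∂y' = y'.
Euler-Lagrange: y'' − 5 y = 0.
With k = sqrt(5), the general solution is
    y(x) = A cosh(sqrt(5) x) + B sinh(sqrt(5) x).
Fixed left endpoint y(0) = 6 ⇒ A = 6.
The right endpoint x = 2 is free, so the natural (transversality) condition is ∂L/∂y' |_{x=2} = 0, i.e. y'(2) = 0.
Compute y'(x) = A k sinh(k x) + B k cosh(k x), so
    y'(2) = A k sinh(k·2) + B k cosh(k·2) = 0
    ⇒ B = −A tanh(k·2) = − 6 tanh(sqrt(5)·2).
Therefore the extremal is
    y(x) = 6 cosh(sqrt(5) x) − 6 tanh(sqrt(5)·2) sinh(sqrt(5) x).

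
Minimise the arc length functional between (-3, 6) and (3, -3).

Arc-length functional: J[y] = ∫ sqrt(1 + (y')^2) dx.
Lagrangian L = sqrt(1 + (y')^2) has no explicit y dependence, so ∂L/∂y = 0 and the Euler-Lagrange equation gives
    d/dx( y' / sqrt(1 + (y')^2) ) = 0  ⇒  y' / sqrt(1 + (y')^2) = const.
Hence y' is constant, so y(x) is affine.
Fitting the endpoints (-3, 6) and (3, -3):
    slope m = ((-3) − 6) / (3 − (-3)) = -3/2,
    intercept c = 6 − m·(-3) = 3/2.
Extremal: y(x) = (-3/2) x + 3/2.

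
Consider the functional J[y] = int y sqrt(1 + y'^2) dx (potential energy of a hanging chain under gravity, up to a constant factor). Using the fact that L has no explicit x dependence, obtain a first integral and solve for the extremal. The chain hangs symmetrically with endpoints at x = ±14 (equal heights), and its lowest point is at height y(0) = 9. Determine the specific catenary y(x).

The Lagrangian L(y, y') = y sqrt(1 + y'^2) has no explicit x dependence, so the Beltrami identity applies:
    L − y' ∂L/∂y' = C.
Compute ∂L/∂y' = y · y' / sqrt(1 + y'^2). Then
    L − y' ∂L/∂y'
    = y sqrt(1 + y'^2) − y · y'^2 / sqrt(1 + y'^2)
    = y (1 + y'^2 − y'^2) / sqrt(1 + y'^2)
    = y / sqrt(1 + y'^2) = C.
Squaring gives y^2 = C^2 (1 + y'^2), i.e.
    y'^2 = y^2 / C^2 − 1.
Separating variables,
    dy / sqrt(y^2 − C^2) = dx / C,
and integrating gives arccosh(y / C) = (x − a)/C, so
    y(x) = C cosh((x − a)/C),
the catenary. The constants C and a are fixed by the two endpoint conditions (and, for the hanging-chain problem, the length constraint selects C).
Now fit the given data. The endpoints x = ±14 are symmetric at equal height, so the catenary is even about its minimum: a = 0 and y(x) = C cosh(x/C). The lowest point is y(0) = C cosh(0) = C, and we are told y(0) = 9, so C = 9. Therefore
    y(x) = 9 cosh(x/9),
and at the endpoints
    y(±14) = 9 cosh(14/9).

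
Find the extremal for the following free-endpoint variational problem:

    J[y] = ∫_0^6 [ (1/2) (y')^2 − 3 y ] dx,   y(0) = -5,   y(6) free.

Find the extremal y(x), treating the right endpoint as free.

The Lagrangian L = (1/2) (y')^2 − 3 y gives
    ∂L/∂y = −3,   ∂L/∂y' = y'.
Euler-Lagrange: d/dx(y') − (−3) = 0, i.e. y'' + 3 = 0, so
    y(x) = −(3/2) x^2 + C1 x + C2.
Fixed left endpoint y(0) = -5 ⇒ C2 = -5.
The right endpoint x = 6 is free, so the natural (transversality) condition is ∂L/∂y' |_{x=6} = 0, i.e. y'(6) = 0.
Compute y'(x) = −3 x + C1, so y'(6) = −18 + C1 = 0 ⇒ C1 = 18.
Therefore the extremal is
    y(x) = −(3/2) x^2 + 18 x − 5.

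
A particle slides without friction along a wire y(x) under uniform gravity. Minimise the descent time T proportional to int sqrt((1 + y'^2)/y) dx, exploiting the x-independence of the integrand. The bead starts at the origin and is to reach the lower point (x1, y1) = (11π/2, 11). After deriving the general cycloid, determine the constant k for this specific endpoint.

The Lagrangian L = sqrt((1 + y'^2) / y) has no explicit x dependence, so the Beltrami identity applies:
    L − y' ∂L/∂y' = C.
Compute ∂L/∂y' = y' / sqrt(y (1 + y'^2)).
Substitute:
    sqrt((1 + y'^2)/y) − y'·y' / sqrt(y (1 + y'^2))
    = (1 + y'^2) / sqrt(y (1 + y'^2)) − y'^2 / sqrt(y (1 + y'^2))
    = 1 / sqrt(y (1 + y'^2)) = C.
Squaring and rearranging gives the first integral
    y (1 + y'^2) = 1/C^2 =: k   (constant).
Solving this first-order ODE by the substitution
    y = (k/2)(1 − cos θ)
yields the cycloid parameterisation
    x(θ) = (k/2)(θ − sin θ),   y(θ) = (k/2)(1 − cos θ).
The constant k is fixed by the endpoint condition.
Now fit the given lower endpoint (x1, y1) = (11π/2, 11). At the bottom of the first arch (θ = π), the parametric equations give
    y(π) = (k/2)(1 − cos π) = k,
    x(π) = (k/2)(π − sin π) = kπ/2.
Matching y(π) = 11 gives k = 11, consistent with x(π) = 11π/2. Therefore the specific cycloid is
    x(θ) = (11/2)(θ − sin θ),   y(θ) = (11/2)(1 − cos θ).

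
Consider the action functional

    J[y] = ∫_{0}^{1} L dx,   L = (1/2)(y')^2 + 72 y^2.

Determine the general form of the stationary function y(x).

The Lagrangian is L = (1/2)(y')^2 + 72 y^2.
∂L/∂y = 144y.
∂L/∂y' = y'.
The Euler-Lagrange equation d/dx(∂L/∂y') − ∂L/∂y = 0 becomes:
    y'' - 144 y = 0
General solution: y(x) = A e^(12x) + B e^(-12x), where A and B are arbitrary constants fixed by the endpoint conditions.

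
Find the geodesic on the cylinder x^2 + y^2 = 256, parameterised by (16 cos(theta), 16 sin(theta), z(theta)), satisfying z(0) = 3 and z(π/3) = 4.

Parameterise the cylinder of radius R = 16 as
    r(θ) = (16 cos θ, 16 sin θ, z(θ)).
The arc-length element is
    ds = sqrt(256 + (dz/dθ)^2) dθ,
so the Lagrangian is L = sqrt(256 + z'^2).
L depends on z' only, not on z or θ, so ∂L/∂z = 0 and
    ∂L/∂z' = z' / sqrt(256 + z'^2).
The Euler-Lagrange equation gives
    d/dθ( z' / sqrt(256 + z'^2) ) = 0,
so z' is constant. Integrating once:
    z(θ) = a θ + b,
a helix on the cylinder (a straight line when the cylinder is unrolled). The constants a, b are determined by the endpoint conditions.
With endpoint conditions z(0) = 3 and z(π/3) = 4: from z(0) = b we get b = 3, and a·π/3 + 3 = 4 gives a = 3/π, so
    z(θ) = (3/π) θ + 3.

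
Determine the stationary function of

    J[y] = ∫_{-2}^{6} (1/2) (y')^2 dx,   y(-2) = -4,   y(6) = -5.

The Lagrangian is L = (1/2) (y')^2.
Compute ∂L/∂y = 0, ∂L/∂y' = y'.
The Euler-Lagrange equation d/dx(∂L/∂y') − ∂L/∂y = 0 reduces to
    y'' = 0.
Its general solution is
    y(x) = A x + B,
with A, B fixed by the endpoint conditions.
Applying the endpoint conditions y(-2) = -4 and y(6) = -5: solve A·-2 + B = -4 and A·6 + B = -5. Subtracting gives A(6 − -2) = -5 − -4, so A = -1/8, and B = -4 − A·-2 = -17/4. Therefore
    y(x) = (-1/8) x - 17/4.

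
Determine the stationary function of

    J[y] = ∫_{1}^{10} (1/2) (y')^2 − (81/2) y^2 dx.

The Lagrangian is L = (1/2) (y')^2 − (81/2) y^2.
Compute ∂L/∂y = -81y, ∂L/∂y' = y'.
The Euler-Lagrange equation d/dx(∂L/∂y') − ∂L/∂y = 0 reduces to
    y'' + 81 y = 0.
Its general solution is
    y(x) = A sin(9x) + B cos(9x),
with A, B fixed by the endpoint conditions.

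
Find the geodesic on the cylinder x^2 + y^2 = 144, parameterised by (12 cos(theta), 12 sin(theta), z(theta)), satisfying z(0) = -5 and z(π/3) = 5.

Parameterise the cylinder of radius R = 12 as
    r(θ) = (12 cos θ, 12 sin θ, z(θ)).
The arc-length element is
    ds = sqrt(144 + (dz/dθ)^2) dθ,
so the Lagrangian is L = sqrt(144 + z'^2).
L depends on z' only, not on z or θ, so ∂L/∂z = 0 and
    ∂L/∂z' = z' / sqrt(144 + z'^2).
The Euler-Lagrange equation gives
    d/dθ( z' / sqrt(144 + z'^2) ) = 0,
so z' is constant. Integrating once:
    z(θ) = a θ + b,
a helix on the cylinder (a straight line when the cylinder is unrolled). The constants a, b are determined by the endpoint conditions.
With endpoint conditions z(0) = -5 and z(π/3) = 5: from z(0) = b we get b = -5, and a·π/3 + -5 = 5 gives a = 30/π, so
    z(θ) = (30/π) θ − 5.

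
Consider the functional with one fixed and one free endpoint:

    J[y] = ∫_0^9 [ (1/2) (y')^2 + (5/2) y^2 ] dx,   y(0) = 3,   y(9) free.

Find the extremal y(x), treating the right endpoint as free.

The Lagrangian L = (1/2) (y')^2 + (5/2) y^2 gives
    ∂L/∂y = 5 y,   ∂L/∂y' = y'.
Euler-Lagrange: y'' − 5 y = 0.
With k = sqrt(5), the general solution is
    y(x) = A cosh(sqrt(5) x) + B sinh(sqrt(5) x).
Fixed left endpoint y(0) = 3 ⇒ A = 3.
The right endpoint x = 9 is free, so the natural (transversality) condition is ∂L/∂y' |_{x=9} = 0, i.e. y'(9) = 0.
Compute y'(x) = A k sinh(k x) + B k cosh(k x), so
    y'(9) = A k sinh(k·9) + B k cosh(k·9) = 0
    ⇒ B = −A tanh(k·9) = − 3 tanh(sqrt(5)·9).
Therefore the extremal is
    y(x) = 3 cosh(sqrt(5) x) − 3 tanh(sqrt(5)·9) sinh(sqrt(5) x).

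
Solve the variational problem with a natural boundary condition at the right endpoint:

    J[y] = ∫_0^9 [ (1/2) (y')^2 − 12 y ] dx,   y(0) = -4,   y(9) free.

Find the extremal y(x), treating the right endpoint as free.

The Lagrangian L = (1/2) (y')^2 − 12 y gives
    ∂L/∂y = −12,   ∂L/∂y' = y'.
Euler-Lagrange: d/dx(y') − (−12) = 0, i.e. y'' + 12 = 0, so
    y(x) = −(12/2) x^2 + C1 x + C2.
Fixed left endpoint y(0) = -4 ⇒ C2 = -4.
The right endpoint x = 9 is free, so the natural (transversality) condition is ∂L/∂y' |_{x=9} = 0, i.e. y'(9) = 0.
Compute y'(x) = −12 x + C1, so y'(9) = −108 + C1 = 0 ⇒ C1 = 108.
Therefore the extremal is
    y(x) = −6 x^2 + 108 x − 4.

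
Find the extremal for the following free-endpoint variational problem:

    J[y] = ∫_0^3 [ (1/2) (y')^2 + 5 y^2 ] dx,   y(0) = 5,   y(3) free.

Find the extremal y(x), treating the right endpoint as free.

The Lagrangian L = (1/2) (y')^2 + 5 y^2 gives
    ∂L/∂y = 10 y,   ∂L/∂y' = y'.
Euler-Lagrange: y'' − 10 y = 0.
With k = sqrt(10), the general solution is
    y(x) = A cosh(sqrt(10) x) + B sinh(sqrt(10) x).
Fixed left endpoint y(0) = 5 ⇒ A = 5.
The right endpoint x = 3 is free, so the natural (transversality) condition is ∂L/∂y' |_{x=3} = 0, i.e. y'(3) = 0.
Compute y'(x) = A k sinh(k x) + B k cosh(k x), so
    y'(3) = A k sinh(k·3) + B k cosh(k·3) = 0
    ⇒ B = −A tanh(k·3) = − 5 tanh(sqrt(10)·3).
Therefore the extremal is
    y(x) = 5 cosh(sqrt(10) x) − 5 tanh(sqrt(10)·3) sinh(sqrt(10) x).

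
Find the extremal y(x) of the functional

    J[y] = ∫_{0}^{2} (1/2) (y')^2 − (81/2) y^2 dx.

The Lagrangian is L = (1/2) (y')^2 − (81/2) y^2.
Compute ∂L/∂y = -81y, ∂L/∂y' = y'.
The Euler-Lagrange equation d/dx(∂L/∂y') − ∂L/∂y = 0 reduces to
    y'' + 81 y = 0.
Its general solution is
    y(x) = A sin(9x) + B cos(9x),
with A, B fixed by the endpoint conditions.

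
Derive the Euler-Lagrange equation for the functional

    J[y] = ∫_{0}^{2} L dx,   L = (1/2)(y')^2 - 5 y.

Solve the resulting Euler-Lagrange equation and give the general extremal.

The Lagrangian is L = (1/2)(y')^2 - 5 y.
∂L/∂y = -5.
∂L/∂y' = y'.
The Euler-Lagrange equation d/dx(∂L/∂y') − ∂L/∂y = 0 becomes:
    y'' + 5 = 0
General solution: y(x) = -(5/2) x^2 + A x + B, where A and B are arbitrary constants fixed by the endpoint conditions.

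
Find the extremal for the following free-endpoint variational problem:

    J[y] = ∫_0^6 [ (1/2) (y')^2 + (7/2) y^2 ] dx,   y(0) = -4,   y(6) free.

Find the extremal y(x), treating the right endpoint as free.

The Lagrangian L = (1/2) (y')^2 + (7/2) y^2 gives
    ∂L/∂y = 7 y,   ∂L/∂y' = y'.
Euler-Lagrange: y'' − 7 y = 0.
With k = sqrt(7), the general solution is
    y(x) = A cosh(sqrt(7) x) + B sinh(sqrt(7) x).
Fixed left endpoint y(0) = -4 ⇒ A = -4.
The right endpoint x = 6 is free, so the natural (transversality) condition is ∂L/∂y' |_{x=6} = 0, i.e. y'(6) = 0.
Compute y'(x) = A k sinh(k x) + B k cosh(k x), so
    y'(6) = A k sinh(k·6) + B k cosh(k·6) = 0
    ⇒ B = −A tanh(k·6) = 4 tanh(sqrt(7)·6).
Therefore the extremal is
    y(x) = −4 cosh(sqrt(7) x) + 4 tanh(sqrt(7)·6) sinh(sqrt(7) x).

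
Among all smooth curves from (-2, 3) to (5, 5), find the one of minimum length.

Arc-length functional: J[y] = ∫ sqrt(1 + (y')^2) dx.
Lagrangian L = sqrt(1 + (y')^2) has no explicit y dependence, so ∂L/∂y = 0 and the Euler-Lagrange equation gives
    d/dx( y' / sqrt(1 + (y')^2) ) = 0  ⇒  y' / sqrt(1 + (y')^2) = const.
Hence y' is constant, so y(x) is affine.
Fitting the endpoints (-2, 3) and (5, 5):
    slope m = (5 − 3) / (5 − (-2)) = 2/7,
    intercept c = 3 − m·(-2) = 25/7.
Extremal: y(x) = (2/7) x + 25/7.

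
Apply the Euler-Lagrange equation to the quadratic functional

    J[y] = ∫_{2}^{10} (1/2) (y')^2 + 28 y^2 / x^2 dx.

The Lagrangian is L = (1/2) (y')^2 + 28 y^2 / x^2.
Compute ∂L/∂y = 56y/x^2, ∂L/∂y' = y'.
The Euler-Lagrange equation d/dx(∂L/∂y') − ∂L/∂y = 0 reduces to
    y'' − 56/x^2 · y = 0  (x > 0).
Its general solution is
    y(x) = A x^8 + B x^(-7),
with A, B fixed by the endpoint conditions.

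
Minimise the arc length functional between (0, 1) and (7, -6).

Arc-length functional: J[y] = ∫ sqrt(1 + (y')^2) dx.
Lagrangian L = sqrt(1 + (y')^2) has no explicit y dependence, so ∂L/∂y = 0 and the Euler-Lagrange equation gives
    d/dx( y' / sqrt(1 + (y')^2) ) = 0  ⇒  y' / sqrt(1 + (y')^2) = const.
Hence y' is constant, so y(x) is affine.
Fitting the endpoints (0, 1) and (7, -6):
    slope m = ((-6) − 1) / (7 − 0) = -1,
    intercept c = 1 − m·0 = 1.
Extremal: y(x) = -x + 1.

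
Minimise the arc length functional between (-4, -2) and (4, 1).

Arc-length functional: J[y] = ∫ sqrt(1 + (y')^2) dx.
Lagrangian L = sqrt(1 + (y')^2) has no explicit y dependence, so ∂L/∂y = 0 and the Euler-Lagrange equation gives
    d/dx( y' / sqrt(1 + (y')^2) ) = 0  ⇒  y' / sqrt(1 + (y')^2) = const.
Hence y' is constant, so y(x) is affine.
Fitting the endpoints (-4, -2) and (4, 1):
    slope m = (1 − (-2)) / (4 − (-4)) = 3/8,
    intercept c = (-2) − m·(-4) = -1/2.
Extremal: y(x) = (3/8) x - 1/2.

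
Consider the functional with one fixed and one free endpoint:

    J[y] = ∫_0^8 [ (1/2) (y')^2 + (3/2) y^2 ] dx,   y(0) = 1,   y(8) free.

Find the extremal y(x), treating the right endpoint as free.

The Lagrangian L = (1/2) (y')^2 + (3/2) y^2 gives
    ∂L/∂y = 3 y,   ∂L/∂y' = y'.
Euler-Lagrange: y'' − 3 y = 0.
With k = sqrt(3), the general solution is
    y(x) = A cosh(sqrt(3) x) + B sinh(sqrt(3) x).
Fixed left endpoint y(0) = 1 ⇒ A = 1.
The right endpoint x = 8 is free, so the natural (transversality) condition is ∂L/∂y' |_{x=8} = 0, i.e. y'(8) = 0.
Compute y'(x) = A k sinh(k x) + B k cosh(k x), so
    y'(8) = A k sinh(k·8) + B k cosh(k·8) = 0
    ⇒ B = −A tanh(k·8) = − tanh(sqrt(3)·8).
Therefore the extremal is
    y(x) = cosh(sqrt(3) x) − tanh(sqrt(3)·8) sinh(sqrt(3) x).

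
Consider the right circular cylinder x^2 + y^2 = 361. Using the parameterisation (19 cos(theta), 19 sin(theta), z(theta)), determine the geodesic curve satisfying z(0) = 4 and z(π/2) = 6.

Parameterise the cylinder of radius R = 19 as
    r(θ) = (19 cos θ, 19 sin θ, z(θ)).
The arc-length element is
    ds = sqrt(361 + (dz/dθ)^2) dθ,
so the Lagrangian is L = sqrt(361 + z'^2).
L depends on z' only, not on z or θ, so ∂L/∂z = 0 and
    ∂L/∂z' = z' / sqrt(361 + z'^2).
The Euler-Lagrange equation gives
    d/dθ( z' / sqrt(361 + z'^2) ) = 0,
so z' is constant. Integrating once:
    z(θ) = a θ + b,
a helix on the cylinder (a straight line when the cylinder is unrolled). The constants a, b are determined by the endpoint conditions.
With endpoint conditions z(0) = 4 and z(π/2) = 6: from z(0) = b we get b = 4, and a·π/2 + 4 = 6 gives a = 4/π, so
    z(θ) = (4/π) θ + 4.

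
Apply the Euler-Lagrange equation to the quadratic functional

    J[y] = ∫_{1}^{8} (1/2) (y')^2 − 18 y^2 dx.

The Lagrangian is L = (1/2) (y')^2 − 18 y^2.
Compute ∂L/∂y = -36y, ∂L/∂y' = y'.
The Euler-Lagrange equation d/dx(∂L/∂y') − ∂L/∂y = 0 reduces to
    y'' + 36 y = 0.
Its general solution is
    y(x) = A sin(6x) + B cos(6x),
with A, B fixed by the endpoint conditions.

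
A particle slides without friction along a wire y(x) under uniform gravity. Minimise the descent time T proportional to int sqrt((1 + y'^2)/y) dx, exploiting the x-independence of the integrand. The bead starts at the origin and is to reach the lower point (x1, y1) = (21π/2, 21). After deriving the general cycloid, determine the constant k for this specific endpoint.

The Lagrangian L = sqrt((1 + y'^2) / y) has no explicit x dependence, so the Beltrami identity applies:
    L − y' ∂L/∂y' = C.
Compute ∂L/∂y' = y' / sqrt(y (1 + y'^2)).
Substitute:
    sqrt((1 + y'^2)/y) − y'·y' / sqrt(y (1 + y'^2))
    = (1 + y'^2) / sqrt(y (1 + y'^2)) − y'^2 / sqrt(y (1 + y'^2))
    = 1 / sqrt(y (1 + y'^2)) = C.
Squaring and rearranging gives the first integral
    y (1 + y'^2) = 1/C^2 =: k   (constant).
Solving this first-order ODE by the substitution
    y = (k/2)(1 − cos θ)
yields the cycloid parameterisation
    x(θ) = (k/2)(θ − sin θ),   y(θ) = (k/2)(1 − cos θ).
The constant k is fixed by the endpoint condition.
Now fit the given lower endpoint (x1, y1) = (21π/2, 21). At the bottom of the first arch (θ = π), the parametric equations give
    y(π) = (k/2)(1 − cos π) = k,
    x(π) = (k/2)(π − sin π) = kπ/2.
Matching y(π) = 21 gives k = 21, consistent with x(π) = 21π/2. Therefore the specific cycloid is
    x(θ) = (21/2)(θ − sin θ),   y(θ) = (21/2)(1 − cos θ).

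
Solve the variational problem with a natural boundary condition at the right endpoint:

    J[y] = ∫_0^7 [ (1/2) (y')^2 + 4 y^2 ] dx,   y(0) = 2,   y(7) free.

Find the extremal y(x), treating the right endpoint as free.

The Lagrangian L = (1/2) (y')^2 + 4 y^2 gives
    ∂L/∂y = 8 y,   ∂L/∂y' = y'.
Euler-Lagrange: y'' − 8 y = 0.
With k = sqrt(8), the general solution is
    y(x) = A cosh(sqrt(8) x) + B sinh(sqrt(8) x).
Fixed left endpoint y(0) = 2 ⇒ A = 2.
The right endpoint x = 7 is free, so the natural (transversality) condition is ∂L/∂y' |_{x=7} = 0, i.e. y'(7) = 0.
Compute y'(x) = A k sinh(k x) + B k cosh(k x), so
    y'(7) = A k sinh(k·7) + B k cosh(k·7) = 0
    ⇒ B = −A tanh(k·7) = − 2 tanh(sqrt(8)·7).
Therefore the extremal is
    y(x) = 2 cosh(sqrt(8) x) − 2 tanh(sqrt(8)·7) sinh(sqrt(8) x).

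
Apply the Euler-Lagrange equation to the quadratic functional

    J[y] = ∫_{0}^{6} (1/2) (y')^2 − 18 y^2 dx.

The Lagrangian is L = (1/2) (y')^2 − 18 y^2.
Compute ∂L/∂y = -36y, ∂L/∂y' = y'.
The Euler-Lagrange equation d/dx(∂L/∂y') − ∂L/∂y = 0 reduces to
    y'' + 36 y = 0.
Its general solution is
    y(x) = A sin(6x) + B cos(6x),
with A, B fixed by the endpoint conditions.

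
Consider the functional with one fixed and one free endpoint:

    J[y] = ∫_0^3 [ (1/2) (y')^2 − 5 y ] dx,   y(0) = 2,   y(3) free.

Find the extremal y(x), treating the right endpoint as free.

The Lagrangian L = (1/2) (y')^2 − 5 y gives
    ∂L/∂y = −5,   ∂L/∂y' = y'.
Euler-Lagrange: d/dx(y') − (−5) = 0, i.e. y'' + 5 = 0, so
    y(x) = −(5/2) x^2 + C1 x + C2.
Fixed left endpoint y(0) = 2 ⇒ C2 = 2.
The right endpoint x = 3 is free, so the natural (transversality) condition is ∂L/∂y' |_{x=3} = 0, i.e. y'(3) = 0.
Compute y'(x) = −5 x + C1, so y'(3) = −15 + C1 = 0 ⇒ C1 = 15.
Therefore the extremal is
    y(x) = −(5/2) x^2 + 15 x + 2.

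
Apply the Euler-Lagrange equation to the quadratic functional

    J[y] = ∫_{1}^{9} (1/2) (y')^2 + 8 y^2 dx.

The Lagrangian is L = (1/2) (y')^2 + 8 y^2.
Compute ∂L/∂y = 16y, ∂L/∂y' = y'.
The Euler-Lagrange equation d/dx(∂L/∂y') − ∂L/∂y = 0 reduces to
    y'' − 16 y = 0.
Its general solution is
    y(x) = A e^(4x) + B e^(−4x),
with A, B fixed by the endpoint conditions.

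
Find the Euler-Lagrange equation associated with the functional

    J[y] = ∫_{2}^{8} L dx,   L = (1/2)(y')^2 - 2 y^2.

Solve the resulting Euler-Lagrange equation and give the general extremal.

The Lagrangian is L = (1/2)(y')^2 - 2 y^2.
∂L/∂y = -4y.
∂L/∂y' = y'.
The Euler-Lagrange equation d/dx(∂L/∂y') − ∂L/∂y = 0 becomes:
    y'' + 4 y = 0
General solution: y(x) = A sin(2x) + B cos(2x), where A and B are arbitrary constants fixed by the endpoint conditions.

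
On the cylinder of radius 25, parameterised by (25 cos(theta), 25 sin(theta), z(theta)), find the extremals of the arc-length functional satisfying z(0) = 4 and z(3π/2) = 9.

Parameterise the cylinder of radius R = 25 as
    r(θ) = (25 cos θ, 25 sin θ, z(θ)).
The arc-length element is
    ds = sqrt(625 + (dz/dθ)^2) dθ,
so the Lagrangian is L = sqrt(625 + z'^2).
L depends on z' only, not on z or θ, so ∂L/∂z = 0 and
    ∂L/∂z' = z' / sqrt(625 + z'^2).
The Euler-Lagrange equation gives
    d/dθ( z' / sqrt(625 + z'^2) ) = 0,
so z' is constant. Integrating once:
    z(θ) = a θ + b,
a helix on the cylinder (a straight line when the cylinder is unrolled). The constants a, b are determined by the endpoint conditions.
With endpoint conditions z(0) = 4 and z(3π/2) = 9: from z(0) = b we get b = 4, and a·3π/2 + 4 = 9 gives a = 10/(3π), so
    z(θ) = (10/(3π)) θ + 4.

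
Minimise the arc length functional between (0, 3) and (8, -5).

Arc-length functional: J[y] = ∫ sqrt(1 + (y')^2) dx.
Lagrangian L = sqrt(1 + (y')^2) has no explicit y dependence, so ∂L/∂y = 0 and the Euler-Lagrange equation gives
    d/dx( y' / sqrt(1 + (y')^2) ) = 0  ⇒  y' / sqrt(1 + (y')^2) = const.
Hence y' is constant, so y(x) is affine.
Fitting the endpoints (0, 3) and (8, -5):
    slope m = ((-5) − 3) / (8 − 0) = -1,
    intercept c = 3 − m·0 = 3.
Extremal: y(x) = -x + 3.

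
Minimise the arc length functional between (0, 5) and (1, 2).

Arc-length functional: J[y] = ∫ sqrt(1 + (y')^2) dx.
Lagrangian L = sqrt(1 + (y')^2) has no explicit y dependence, so ∂L/∂y = 0 and the Euler-Lagrange equation gives
    d/dx( y' / sqrt(1 + (y')^2) ) = 0  ⇒  y' / sqrt(1 + (y')^2) = const.
Hence y' is constant, so y(x) is affine.
Fitting the endpoints (0, 5) and (1, 2):
    slope m = (2 − 5) / (1 − 0) = -3,
    intercept c = 5 − m·0 = 5.
Extremal: y(x) = -3 x + 5.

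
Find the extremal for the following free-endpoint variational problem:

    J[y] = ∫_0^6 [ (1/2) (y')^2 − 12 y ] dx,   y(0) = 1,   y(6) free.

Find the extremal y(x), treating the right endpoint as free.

The Lagrangian L = (1/2) (y')^2 − 12 y gives
    ∂L/∂y = −12,   ∂L/∂y' = y'.
Euler-Lagrange: d/dx(y') − (−12) = 0, i.e. y'' + 12 = 0, so
    y(x) = −(12/2) x^2 + C1 x + C2.
Fixed left endpoint y(0) = 1 ⇒ C2 = 1.
The right endpoint x = 6 is free, so the natural (transversality) condition is ∂L/∂y' |_{x=6} = 0, i.e. y'(6) = 0.
Compute y'(x) = −12 x + C1, so y'(6) = −72 + C1 = 0 ⇒ C1 = 72.
Therefore the extremal is
    y(x) = −6 x^2 + 72 x + 1.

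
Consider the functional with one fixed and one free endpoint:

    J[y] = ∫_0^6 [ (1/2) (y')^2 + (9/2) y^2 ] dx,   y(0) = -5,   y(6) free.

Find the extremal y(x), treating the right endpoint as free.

The Lagrangian L = (1/2) (y')^2 + (9/2) y^2 gives
    ∂L/∂y = 9 y,   ∂L/∂y' = y'.
Euler-Lagrange: y'' − 9 y = 0.
With k = 3, the general solution is
    y(x) = A cosh(3 x) + B sinh(3 x).
Fixed left endpoint y(0) = -5 ⇒ A = -5.
The right endpoint x = 6 is free, so the natural (transversality) condition is ∂L/∂y' |_{x=6} = 0, i.e. y'(6) = 0.
Compute y'(x) = A k sinh(k x) + B k cosh(k x), so
    y'(6) = A k sinh(k·6) + B k cosh(k·6) = 0
    ⇒ B = −A tanh(k·6) = 5 tanh(3·6).
Therefore the extremal is
    y(x) = −5 cosh(3 x) + 5 tanh(3·6) sinh(3 x).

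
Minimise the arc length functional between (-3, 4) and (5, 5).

Arc-length functional: J[y] = ∫ sqrt(1 + (y')^2) dx.
Lagrangian L = sqrt(1 + (y')^2) has no explicit y dependence, so ∂L/∂y = 0 and the Euler-Lagrange equation gives
    d/dx( y' / sqrt(1 + (y')^2) ) = 0  ⇒  y' / sqrt(1 + (y')^2) = const.
Hence y' is constant, so y(x) is affine.
Fitting the endpoints (-3, 4) and (5, 5):
    slope m = (5 − 4) / (5 − (-3)) = 1/8,
    intercept c = 4 − m·(-3) = 35/8.
Extremal: y(x) = (1/8) x + 35/8.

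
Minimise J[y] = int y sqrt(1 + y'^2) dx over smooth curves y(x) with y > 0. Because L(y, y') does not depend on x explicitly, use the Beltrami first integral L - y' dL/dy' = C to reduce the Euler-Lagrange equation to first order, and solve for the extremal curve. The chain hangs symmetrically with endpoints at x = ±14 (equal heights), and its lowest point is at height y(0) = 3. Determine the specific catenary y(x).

The Lagrangian L(y, y') = y sqrt(1 + y'^2) has no explicit x dependence, so the Beltrami identity applies:
    L − y' ∂L/∂y' = C.
Compute ∂L/∂y' = y · y' / sqrt(1 + y'^2). Then
    L − y' ∂L/∂y'
    = y sqrt(1 + y'^2) − y · y'^2 / sqrt(1 + y'^2)
    = y (1 + y'^2 − y'^2) / sqrt(1 + y'^2)
    = y / sqrt(1 + y'^2) = C.
Squaring gives y^2 = C^2 (1 + y'^2), i.e.
    y'^2 = y^2 / C^2 − 1.
Separating variables,
    dy / sqrt(y^2 − C^2) = dx / C,
and integrating gives arccosh(y / C) = (x − a)/C, so
    y(x) = C cosh((x − a)/C),
the catenary. The constants C and a are fixed by the two endpoint conditions (and, for the hanging-chain problem, the length constraint selects C).
Now fit the given data. The endpoints x = ±14 are symmetric at equal height, so the catenary is even about its minimum: a = 0 and y(x) = C cosh(x/C). The lowest point is y(0) = C cosh(0) = C, and we are told y(0) = 3, so C = 3. Therefore
    y(x) = 3 cosh(x/3),
and at the endpoints
    y(±14) = 3 cosh(14/3).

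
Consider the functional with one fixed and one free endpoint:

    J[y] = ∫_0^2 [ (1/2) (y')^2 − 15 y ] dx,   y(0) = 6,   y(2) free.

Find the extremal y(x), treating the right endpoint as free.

The Lagrangian L = (1/2) (y')^2 − 15 y gives
    ∂L/∂y = −15,   ∂L/∂y' = y'.
Euler-Lagrange: d/dx(y') − (−15) = 0, i.e. y'' + 15 = 0, so
    y(x) = −(15/2) x^2 + C1 x + C2.
Fixed left endpoint y(0) = 6 ⇒ C2 = 6.
The right endpoint x = 2 is free, so the natural (transversality) condition is ∂L/∂y' |_{x=2} = 0, i.e. y'(2) = 0.
Compute y'(x) = −15 x + C1, so y'(2) = −30 + C1 = 0 ⇒ C1 = 30.
Therefore the extremal is
    y(x) = −(15/2) x^2 + 30 x + 6.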